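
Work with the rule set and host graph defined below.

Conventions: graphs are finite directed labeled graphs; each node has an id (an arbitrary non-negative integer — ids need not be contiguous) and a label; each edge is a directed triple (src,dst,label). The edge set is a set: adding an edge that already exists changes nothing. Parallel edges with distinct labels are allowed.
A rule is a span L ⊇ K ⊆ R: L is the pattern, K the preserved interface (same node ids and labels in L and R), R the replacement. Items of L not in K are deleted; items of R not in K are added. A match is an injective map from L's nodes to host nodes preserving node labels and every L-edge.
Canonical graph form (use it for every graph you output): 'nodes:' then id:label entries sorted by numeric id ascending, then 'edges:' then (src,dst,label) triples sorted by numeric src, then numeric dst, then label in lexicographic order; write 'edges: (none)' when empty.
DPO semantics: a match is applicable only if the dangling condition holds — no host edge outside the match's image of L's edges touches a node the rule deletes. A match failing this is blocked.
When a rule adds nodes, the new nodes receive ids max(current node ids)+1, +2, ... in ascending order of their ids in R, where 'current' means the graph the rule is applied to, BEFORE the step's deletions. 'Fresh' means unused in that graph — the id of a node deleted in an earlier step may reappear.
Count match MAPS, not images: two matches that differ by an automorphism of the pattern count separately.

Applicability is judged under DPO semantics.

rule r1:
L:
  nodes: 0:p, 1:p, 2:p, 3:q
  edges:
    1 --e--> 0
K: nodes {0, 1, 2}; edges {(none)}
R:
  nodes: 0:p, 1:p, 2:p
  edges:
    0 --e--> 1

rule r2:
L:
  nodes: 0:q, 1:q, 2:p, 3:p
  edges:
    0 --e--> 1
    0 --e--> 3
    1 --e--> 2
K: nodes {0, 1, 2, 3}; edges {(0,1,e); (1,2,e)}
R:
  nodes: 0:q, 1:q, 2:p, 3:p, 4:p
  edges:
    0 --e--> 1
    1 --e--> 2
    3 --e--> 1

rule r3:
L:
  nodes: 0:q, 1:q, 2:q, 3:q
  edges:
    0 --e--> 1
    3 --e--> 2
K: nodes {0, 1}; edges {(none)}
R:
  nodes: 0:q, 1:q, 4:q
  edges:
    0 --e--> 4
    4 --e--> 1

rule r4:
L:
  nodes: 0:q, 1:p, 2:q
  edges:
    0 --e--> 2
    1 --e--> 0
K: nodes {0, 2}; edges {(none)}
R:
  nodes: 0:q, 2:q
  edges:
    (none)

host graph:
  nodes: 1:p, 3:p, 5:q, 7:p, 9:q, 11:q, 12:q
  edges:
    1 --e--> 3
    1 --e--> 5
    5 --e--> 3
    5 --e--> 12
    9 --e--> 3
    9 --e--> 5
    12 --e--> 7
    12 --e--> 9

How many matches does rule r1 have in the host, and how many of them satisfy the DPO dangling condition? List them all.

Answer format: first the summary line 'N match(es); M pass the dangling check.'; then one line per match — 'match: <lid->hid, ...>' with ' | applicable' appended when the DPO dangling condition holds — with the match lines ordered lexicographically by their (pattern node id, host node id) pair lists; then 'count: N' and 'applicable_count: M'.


4 match(es); 1 pass the dangling check.
match: 0->3, 1->1, 2->7, 3->5
match: 0->3, 1->1, 2->7, 3->9
match: 0->3, 1->1, 2->7, 3->11 | applicable
match: 0->3, 1->1, 2->7, 3->12
count: 4
applicable_count: 1


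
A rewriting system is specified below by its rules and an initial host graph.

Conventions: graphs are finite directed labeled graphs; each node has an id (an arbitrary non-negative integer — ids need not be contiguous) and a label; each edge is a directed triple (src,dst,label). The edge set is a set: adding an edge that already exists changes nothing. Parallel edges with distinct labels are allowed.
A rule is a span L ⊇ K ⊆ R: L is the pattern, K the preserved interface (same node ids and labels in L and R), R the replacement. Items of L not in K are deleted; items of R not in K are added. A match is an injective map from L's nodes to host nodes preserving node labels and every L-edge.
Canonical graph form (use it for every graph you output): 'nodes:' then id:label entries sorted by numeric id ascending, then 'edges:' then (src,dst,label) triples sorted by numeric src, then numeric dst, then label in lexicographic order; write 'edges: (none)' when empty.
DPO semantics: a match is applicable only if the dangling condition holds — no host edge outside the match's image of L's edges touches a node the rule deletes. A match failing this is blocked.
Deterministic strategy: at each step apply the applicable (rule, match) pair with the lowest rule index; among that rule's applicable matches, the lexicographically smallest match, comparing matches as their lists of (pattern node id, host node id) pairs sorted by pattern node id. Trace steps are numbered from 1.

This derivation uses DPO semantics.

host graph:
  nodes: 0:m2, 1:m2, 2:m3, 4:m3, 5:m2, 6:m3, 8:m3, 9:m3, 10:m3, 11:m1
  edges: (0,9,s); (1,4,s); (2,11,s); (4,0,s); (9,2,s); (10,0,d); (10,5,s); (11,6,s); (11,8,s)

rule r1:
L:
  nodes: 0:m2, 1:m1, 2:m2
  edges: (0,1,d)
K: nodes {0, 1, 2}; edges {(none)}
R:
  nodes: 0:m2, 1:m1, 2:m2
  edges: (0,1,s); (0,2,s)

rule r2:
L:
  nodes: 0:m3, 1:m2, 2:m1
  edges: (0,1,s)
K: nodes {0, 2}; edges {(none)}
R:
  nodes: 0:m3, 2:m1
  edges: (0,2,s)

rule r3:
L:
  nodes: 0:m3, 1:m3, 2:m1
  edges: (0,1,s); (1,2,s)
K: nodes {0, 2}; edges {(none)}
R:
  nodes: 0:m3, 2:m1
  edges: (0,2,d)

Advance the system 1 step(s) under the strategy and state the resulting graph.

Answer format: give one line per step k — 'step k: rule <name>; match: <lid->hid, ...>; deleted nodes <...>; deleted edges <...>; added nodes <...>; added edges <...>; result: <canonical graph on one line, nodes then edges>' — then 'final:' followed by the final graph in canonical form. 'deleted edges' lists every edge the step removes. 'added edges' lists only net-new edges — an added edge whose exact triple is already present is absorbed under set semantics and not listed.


step 1: rule r2; match: 0->10, 1->5, 2->11; deleted nodes 5; deleted edges (10,5,s); added nodes (none); added edges (10,11,s); result: nodes: 0:m2, 1:m2, 2:m3, 4:m3, 6:m3, 8:m3, 9:m3, 10:m3, 11:m1 edges: (0,9,s); (1,4,s); (2,11,s); (4,0,s); (9,2,s); (10,0,d); (10,11,s); (11,6,s); (11,8,s)
final:
nodes: 0:m2, 1:m2, 2:m3, 4:m3, 6:m3, 8:m3, 9:m3, 10:m3, 11:m1
edges: (0,9,s); (1,4,s); (2,11,s); (4,0,s); (9,2,s); (10,0,d); (10,11,s); (11,6,s); (11,8,s)


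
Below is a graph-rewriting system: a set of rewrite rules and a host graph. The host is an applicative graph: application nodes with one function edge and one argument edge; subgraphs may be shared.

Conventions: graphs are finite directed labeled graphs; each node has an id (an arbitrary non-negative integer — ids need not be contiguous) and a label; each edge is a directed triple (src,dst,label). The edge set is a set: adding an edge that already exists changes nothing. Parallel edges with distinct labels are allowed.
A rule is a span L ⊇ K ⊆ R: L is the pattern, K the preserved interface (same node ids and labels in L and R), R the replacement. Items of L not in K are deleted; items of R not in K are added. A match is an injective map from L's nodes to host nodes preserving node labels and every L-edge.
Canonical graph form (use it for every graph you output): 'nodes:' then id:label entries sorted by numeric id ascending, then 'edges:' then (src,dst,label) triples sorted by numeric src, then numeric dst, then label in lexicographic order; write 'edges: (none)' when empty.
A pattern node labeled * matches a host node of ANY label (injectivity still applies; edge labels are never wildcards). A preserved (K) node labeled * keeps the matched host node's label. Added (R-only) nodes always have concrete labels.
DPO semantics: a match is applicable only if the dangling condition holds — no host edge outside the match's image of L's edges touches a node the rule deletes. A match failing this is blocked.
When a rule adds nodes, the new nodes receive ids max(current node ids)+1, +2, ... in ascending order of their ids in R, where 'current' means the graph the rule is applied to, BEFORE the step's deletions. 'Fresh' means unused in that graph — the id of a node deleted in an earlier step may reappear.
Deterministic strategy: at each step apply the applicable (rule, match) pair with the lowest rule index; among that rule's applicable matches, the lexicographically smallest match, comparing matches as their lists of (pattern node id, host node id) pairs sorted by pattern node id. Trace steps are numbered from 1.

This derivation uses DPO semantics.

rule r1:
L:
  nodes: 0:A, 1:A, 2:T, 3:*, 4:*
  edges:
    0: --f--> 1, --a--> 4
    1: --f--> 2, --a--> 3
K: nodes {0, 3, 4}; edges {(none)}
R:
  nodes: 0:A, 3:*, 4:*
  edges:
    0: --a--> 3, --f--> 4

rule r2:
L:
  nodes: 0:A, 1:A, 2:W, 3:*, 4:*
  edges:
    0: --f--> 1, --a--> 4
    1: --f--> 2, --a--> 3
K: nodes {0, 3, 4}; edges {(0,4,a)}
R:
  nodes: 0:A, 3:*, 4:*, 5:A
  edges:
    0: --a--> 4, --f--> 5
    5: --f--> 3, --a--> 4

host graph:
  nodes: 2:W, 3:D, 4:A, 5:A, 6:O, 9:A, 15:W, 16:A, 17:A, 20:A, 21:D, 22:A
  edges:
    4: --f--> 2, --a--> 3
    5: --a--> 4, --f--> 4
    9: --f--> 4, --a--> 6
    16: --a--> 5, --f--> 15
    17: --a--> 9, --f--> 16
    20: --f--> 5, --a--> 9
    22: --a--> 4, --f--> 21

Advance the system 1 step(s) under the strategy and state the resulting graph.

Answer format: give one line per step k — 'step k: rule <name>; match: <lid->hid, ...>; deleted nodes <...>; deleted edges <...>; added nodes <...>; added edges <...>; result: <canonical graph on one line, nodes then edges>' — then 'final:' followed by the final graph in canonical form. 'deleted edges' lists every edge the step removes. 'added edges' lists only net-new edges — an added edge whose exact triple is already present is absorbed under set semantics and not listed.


step 1: rule r2; match: 0->17, 1->16, 2->15, 3->5, 4->9; deleted nodes 15, 16; deleted edges (16,5,a); (16,15,f); (17,16,f); added nodes 23; added edges (17,23,f); (23,5,f); (23,9,a); result: nodes: 2:W, 3:D, 4:A, 5:A, 6:O, 9:A, 17:A, 20:A, 21:D, 22:A, 23:A edges: (4,2,f); (4,3,a); (5,4,a); (5,4,f); (9,4,f); (9,6,a); (17,9,a); (17,23,f); (20,5,f); (20,9,a); (22,4,a); (22,21,f); (23,5,f); (23,9,a)
final:
nodes: 2:W, 3:D, 4:A, 5:A, 6:O, 9:A, 17:A, 20:A, 21:D, 22:A, 23:A
edges: (4,2,f); (4,3,a); (5,4,a); (5,4,f); (9,4,f); (9,6,a); (17,9,a); (17,23,f); (20,5,f); (20,9,a); (22,4,a); (22,21,f); (23,5,f); (23,9,a)


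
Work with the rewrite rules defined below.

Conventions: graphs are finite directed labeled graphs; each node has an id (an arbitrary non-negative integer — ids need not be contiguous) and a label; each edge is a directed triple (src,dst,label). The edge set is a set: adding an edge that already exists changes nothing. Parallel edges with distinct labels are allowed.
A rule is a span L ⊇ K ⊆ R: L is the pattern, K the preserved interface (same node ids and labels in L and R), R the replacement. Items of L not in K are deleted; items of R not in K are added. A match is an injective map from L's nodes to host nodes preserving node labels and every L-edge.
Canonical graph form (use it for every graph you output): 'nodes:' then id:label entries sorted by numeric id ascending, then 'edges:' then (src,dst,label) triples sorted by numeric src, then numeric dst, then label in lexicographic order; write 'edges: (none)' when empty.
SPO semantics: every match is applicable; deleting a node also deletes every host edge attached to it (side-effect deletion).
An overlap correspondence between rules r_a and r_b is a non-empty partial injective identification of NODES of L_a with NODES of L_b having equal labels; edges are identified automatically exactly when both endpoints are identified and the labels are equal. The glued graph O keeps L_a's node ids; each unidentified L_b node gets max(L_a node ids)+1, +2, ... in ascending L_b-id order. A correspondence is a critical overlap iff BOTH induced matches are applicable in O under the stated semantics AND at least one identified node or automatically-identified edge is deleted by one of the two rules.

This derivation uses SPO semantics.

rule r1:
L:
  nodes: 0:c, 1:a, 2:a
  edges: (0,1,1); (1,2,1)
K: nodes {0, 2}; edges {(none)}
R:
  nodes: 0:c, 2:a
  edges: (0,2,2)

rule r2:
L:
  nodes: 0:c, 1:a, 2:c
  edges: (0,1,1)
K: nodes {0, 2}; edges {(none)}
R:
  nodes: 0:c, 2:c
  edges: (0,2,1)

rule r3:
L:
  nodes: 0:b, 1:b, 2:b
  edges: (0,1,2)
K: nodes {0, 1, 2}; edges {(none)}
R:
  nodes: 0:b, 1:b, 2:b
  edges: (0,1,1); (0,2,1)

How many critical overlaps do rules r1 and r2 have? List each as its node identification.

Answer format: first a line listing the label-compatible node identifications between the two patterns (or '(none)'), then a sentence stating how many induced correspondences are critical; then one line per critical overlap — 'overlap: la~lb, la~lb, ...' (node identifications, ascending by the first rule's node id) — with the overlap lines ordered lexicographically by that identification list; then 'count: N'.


label-compatible node identifications between L(r1) and L(r2): 0~0, 0~2, 1~1, 2~1
6 of the induced correspondences are critical overlaps of r1 and r2.
overlap: 0~0, 1~1
overlap: 0~0, 2~1
overlap: 0~2, 1~1
overlap: 0~2, 2~1
overlap: 1~1
overlap: 2~1
count: 6


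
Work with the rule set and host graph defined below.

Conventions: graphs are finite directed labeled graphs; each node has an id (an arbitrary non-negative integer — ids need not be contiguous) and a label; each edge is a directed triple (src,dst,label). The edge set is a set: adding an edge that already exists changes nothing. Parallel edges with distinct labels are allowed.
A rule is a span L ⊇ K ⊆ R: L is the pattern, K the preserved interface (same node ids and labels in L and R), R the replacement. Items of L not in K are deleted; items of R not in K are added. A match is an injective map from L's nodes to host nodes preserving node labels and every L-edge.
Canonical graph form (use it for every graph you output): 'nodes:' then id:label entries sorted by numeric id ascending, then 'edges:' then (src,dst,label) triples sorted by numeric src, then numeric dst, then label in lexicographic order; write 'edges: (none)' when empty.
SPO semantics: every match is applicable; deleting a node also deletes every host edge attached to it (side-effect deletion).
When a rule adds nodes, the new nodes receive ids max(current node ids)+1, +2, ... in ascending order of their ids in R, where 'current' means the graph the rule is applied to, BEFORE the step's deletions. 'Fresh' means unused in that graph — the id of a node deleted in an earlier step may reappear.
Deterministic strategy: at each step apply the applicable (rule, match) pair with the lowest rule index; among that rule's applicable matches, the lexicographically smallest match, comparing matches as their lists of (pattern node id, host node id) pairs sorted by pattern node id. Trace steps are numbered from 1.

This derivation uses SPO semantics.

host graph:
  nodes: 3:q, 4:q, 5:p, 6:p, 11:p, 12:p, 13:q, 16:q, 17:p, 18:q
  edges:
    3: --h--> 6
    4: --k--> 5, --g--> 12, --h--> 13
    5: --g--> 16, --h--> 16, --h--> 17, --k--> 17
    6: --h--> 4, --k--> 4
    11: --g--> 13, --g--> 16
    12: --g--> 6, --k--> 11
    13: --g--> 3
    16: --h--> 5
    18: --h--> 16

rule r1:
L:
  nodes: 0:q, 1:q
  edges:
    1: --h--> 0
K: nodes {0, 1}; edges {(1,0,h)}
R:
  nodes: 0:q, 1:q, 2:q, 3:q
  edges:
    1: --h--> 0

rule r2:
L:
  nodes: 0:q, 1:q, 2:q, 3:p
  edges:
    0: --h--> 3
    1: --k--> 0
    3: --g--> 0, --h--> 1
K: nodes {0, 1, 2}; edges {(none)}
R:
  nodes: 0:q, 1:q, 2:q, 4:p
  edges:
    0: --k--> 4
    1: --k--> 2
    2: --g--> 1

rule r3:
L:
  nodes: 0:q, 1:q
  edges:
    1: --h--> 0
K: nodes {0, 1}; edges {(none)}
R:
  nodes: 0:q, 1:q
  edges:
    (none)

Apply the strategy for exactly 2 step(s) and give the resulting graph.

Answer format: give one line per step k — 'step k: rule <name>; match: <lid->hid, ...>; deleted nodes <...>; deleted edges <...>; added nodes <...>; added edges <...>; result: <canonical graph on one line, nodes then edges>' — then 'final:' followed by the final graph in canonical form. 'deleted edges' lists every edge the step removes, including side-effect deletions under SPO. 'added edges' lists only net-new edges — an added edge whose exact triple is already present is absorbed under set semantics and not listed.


step 1: rule r1; match: 0->13, 1->4; deleted nodes (none); deleted edges (none); added nodes 19, 20; added edges (none); result: nodes: 3:q, 4:q, 5:p, 6:p, 11:p, 12:p, 13:q, 16:q, 17:p, 18:q, 19:q, 20:q edges: (3,6,h); (4,5,k); (4,12,g); (4,13,h); (5,16,g); (5,16,h); (5,17,h); (5,17,k); (6,4,h); (6,4,k); (11,13,g); (11,16,g); (12,6,g); (12,11,k); (13,3,g); (16,5,h); (18,16,h)
step 2: rule r1; match: 0->13, 1->4; deleted nodes (none); deleted edges (none); added nodes 21, 22; added edges (none); result: nodes: 3:q, 4:q, 5:p, 6:p, 11:p, 12:p, 13:q, 16:q, 17:p, 18:q, 19:q, 20:q, 21:q, 22:q edges: (3,6,h); (4,5,k); (4,12,g); (4,13,h); (5,16,g); (5,16,h); (5,17,h); (5,17,k); (6,4,h); (6,4,k); (11,13,g); (11,16,g); (12,6,g); (12,11,k); (13,3,g); (16,5,h); (18,16,h)
final:
nodes: 3:q, 4:q, 5:p, 6:p, 11:p, 12:p, 13:q, 16:q, 17:p, 18:q, 19:q, 20:q, 21:q, 22:q
edges: (3,6,h); (4,5,k); (4,12,g); (4,13,h); (5,16,g); (5,16,h); (5,17,h); (5,17,k); (6,4,h); (6,4,k); (11,13,g); (11,16,g); (12,6,g); (12,11,k); (13,3,g); (16,5,h); (18,16,h)


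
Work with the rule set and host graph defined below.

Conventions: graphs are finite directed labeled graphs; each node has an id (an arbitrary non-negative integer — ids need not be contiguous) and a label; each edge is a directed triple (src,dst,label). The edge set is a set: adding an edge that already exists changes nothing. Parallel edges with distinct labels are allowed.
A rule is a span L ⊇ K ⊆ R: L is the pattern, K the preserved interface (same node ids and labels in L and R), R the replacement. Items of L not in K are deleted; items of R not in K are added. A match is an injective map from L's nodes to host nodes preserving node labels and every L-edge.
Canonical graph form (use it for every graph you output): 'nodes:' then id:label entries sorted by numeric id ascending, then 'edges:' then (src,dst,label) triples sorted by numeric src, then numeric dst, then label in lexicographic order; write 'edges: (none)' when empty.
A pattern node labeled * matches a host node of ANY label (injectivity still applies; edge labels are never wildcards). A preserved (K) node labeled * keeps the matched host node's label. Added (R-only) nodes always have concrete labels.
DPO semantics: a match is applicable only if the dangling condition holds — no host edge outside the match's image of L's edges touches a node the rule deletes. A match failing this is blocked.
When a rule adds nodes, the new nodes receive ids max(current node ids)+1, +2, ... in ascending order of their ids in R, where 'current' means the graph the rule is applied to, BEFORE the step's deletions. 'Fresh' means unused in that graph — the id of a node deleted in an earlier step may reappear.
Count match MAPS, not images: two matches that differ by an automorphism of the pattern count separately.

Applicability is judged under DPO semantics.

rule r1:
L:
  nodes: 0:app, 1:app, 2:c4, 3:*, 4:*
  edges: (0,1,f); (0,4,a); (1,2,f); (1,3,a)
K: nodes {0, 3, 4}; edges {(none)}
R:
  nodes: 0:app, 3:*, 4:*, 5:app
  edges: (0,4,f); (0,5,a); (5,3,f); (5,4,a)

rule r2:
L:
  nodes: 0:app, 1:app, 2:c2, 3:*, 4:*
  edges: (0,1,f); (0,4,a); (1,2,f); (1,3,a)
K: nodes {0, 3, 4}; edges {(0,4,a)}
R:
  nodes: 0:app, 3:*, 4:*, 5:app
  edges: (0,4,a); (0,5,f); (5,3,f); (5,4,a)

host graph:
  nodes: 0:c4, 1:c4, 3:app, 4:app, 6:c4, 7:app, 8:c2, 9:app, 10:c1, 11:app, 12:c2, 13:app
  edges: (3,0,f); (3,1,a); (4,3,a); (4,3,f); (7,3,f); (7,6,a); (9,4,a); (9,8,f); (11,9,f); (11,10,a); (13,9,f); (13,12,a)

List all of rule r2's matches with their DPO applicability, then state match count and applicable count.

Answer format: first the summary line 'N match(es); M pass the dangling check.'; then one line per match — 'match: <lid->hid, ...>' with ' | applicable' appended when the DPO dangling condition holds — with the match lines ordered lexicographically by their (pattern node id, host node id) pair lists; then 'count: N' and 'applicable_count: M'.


2 match(es); 0 pass the dangling check.
match: 0->11, 1->9, 2->8, 3->4, 4->10
match: 0->13, 1->9, 2->8, 3->4, 4->12
count: 2
applicable_count: 0


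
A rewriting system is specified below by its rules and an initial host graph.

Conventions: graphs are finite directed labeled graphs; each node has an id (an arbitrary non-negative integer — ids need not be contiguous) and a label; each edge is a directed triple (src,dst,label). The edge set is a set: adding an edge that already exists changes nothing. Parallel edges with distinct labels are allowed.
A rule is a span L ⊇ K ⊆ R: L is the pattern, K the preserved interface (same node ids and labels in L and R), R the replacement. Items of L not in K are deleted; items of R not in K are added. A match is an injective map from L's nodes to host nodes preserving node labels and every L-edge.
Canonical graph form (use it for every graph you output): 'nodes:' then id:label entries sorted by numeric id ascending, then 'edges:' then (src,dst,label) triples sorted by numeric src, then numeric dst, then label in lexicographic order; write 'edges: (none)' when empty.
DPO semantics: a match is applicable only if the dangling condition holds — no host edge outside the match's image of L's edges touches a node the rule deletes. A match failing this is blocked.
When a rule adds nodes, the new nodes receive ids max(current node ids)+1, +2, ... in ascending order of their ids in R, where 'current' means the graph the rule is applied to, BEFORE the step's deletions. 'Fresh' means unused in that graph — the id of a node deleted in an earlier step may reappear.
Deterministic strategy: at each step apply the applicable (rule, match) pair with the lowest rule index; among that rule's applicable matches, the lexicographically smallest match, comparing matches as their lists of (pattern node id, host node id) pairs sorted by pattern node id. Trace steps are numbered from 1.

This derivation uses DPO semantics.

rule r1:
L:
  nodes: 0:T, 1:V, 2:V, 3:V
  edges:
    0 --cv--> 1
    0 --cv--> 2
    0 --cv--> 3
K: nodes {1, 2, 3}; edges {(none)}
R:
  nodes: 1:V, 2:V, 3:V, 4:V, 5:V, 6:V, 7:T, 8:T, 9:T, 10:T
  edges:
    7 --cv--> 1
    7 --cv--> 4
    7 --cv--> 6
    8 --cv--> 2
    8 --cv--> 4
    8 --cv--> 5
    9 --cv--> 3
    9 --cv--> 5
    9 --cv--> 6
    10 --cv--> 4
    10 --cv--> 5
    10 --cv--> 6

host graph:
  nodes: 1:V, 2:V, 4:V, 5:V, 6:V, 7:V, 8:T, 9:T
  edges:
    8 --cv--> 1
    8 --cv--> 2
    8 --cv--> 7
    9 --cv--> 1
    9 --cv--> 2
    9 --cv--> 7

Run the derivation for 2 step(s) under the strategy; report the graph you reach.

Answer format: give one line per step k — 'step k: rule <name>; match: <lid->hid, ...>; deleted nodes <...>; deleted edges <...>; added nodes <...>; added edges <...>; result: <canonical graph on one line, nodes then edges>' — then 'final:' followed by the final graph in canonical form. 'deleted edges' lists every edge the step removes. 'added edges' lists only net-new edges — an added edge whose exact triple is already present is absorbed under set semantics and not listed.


step 1: rule r1; match: 0->8, 1->1, 2->2, 3->7; deleted nodes 8; deleted edges (8,1,cv); (8,2,cv); (8,7,cv); added nodes 10, 11, 12, 13, 14, 15, 16; added edges (13,1,cv); (13,10,cv); (13,12,cv); (14,2,cv); (14,10,cv); (14,11,cv); (15,7,cv); (15,11,cv); (15,12,cv); (16,10,cv); (16,11,cv); (16,12,cv); result: nodes: 1:V, 2:V, 4:V, 5:V, 6:V, 7:V, 9:T, 10:V, 11:V, 12:V, 13:T, 14:T, 15:T, 16:T edges: (9,1,cv); (9,2,cv); (9,7,cv); (13,1,cv); (13,10,cv); (13,12,cv); (14,2,cv); (14,10,cv); (14,11,cv); (15,7,cv); (15,11,cv); (15,12,cv); (16,10,cv); (16,11,cv); (16,12,cv)
step 2: rule r1; match: 0->9, 1->1, 2->2, 3->7; deleted nodes 9; deleted edges (9,1,cv); (9,2,cv); (9,7,cv); added nodes 17, 18, 19, 20, 21, 22, 23; added edges (20,1,cv); (20,17,cv); (20,19,cv); (21,2,cv); (21,17,cv); (21,18,cv); (22,7,cv); (22,18,cv); (22,19,cv); (23,17,cv); (23,18,cv); (23,19,cv); result: nodes: 1:V, 2:V, 4:V, 5:V, 6:V, 7:V, 10:V, 11:V, 12:V, 13:T, 14:T, 15:T, 16:T, 17:V, 18:V, 19:V, 20:T, 21:T, 22:T, 23:T edges: (13,1,cv); (13,10,cv); (13,12,cv); (14,2,cv); (14,10,cv); (14,11,cv); (15,7,cv); (15,11,cv); (15,12,cv); (16,10,cv); (16,11,cv); (16,12,cv); (20,1,cv); (20,17,cv); (20,19,cv); (21,2,cv); (21,17,cv); (21,18,cv); (22,7,cv); (22,18,cv); (22,19,cv); (23,17,cv); (23,18,cv); (23,19,cv)
final:
nodes: 1:V, 2:V, 4:V, 5:V, 6:V, 7:V, 10:V, 11:V, 12:V, 13:T, 14:T, 15:T, 16:T, 17:V, 18:V, 19:V, 20:T, 21:T, 22:T, 23:T
edges: (13,1,cv); (13,10,cv); (13,12,cv); (14,2,cv); (14,10,cv); (14,11,cv); (15,7,cv); (15,11,cv); (15,12,cv); (16,10,cv); (16,11,cv); (16,12,cv); (20,1,cv); (20,17,cv); (20,19,cv); (21,2,cv); (21,17,cv); (21,18,cv); (22,7,cv); (22,18,cv); (22,19,cv); (23,17,cv); (23,18,cv); (23,19,cv)


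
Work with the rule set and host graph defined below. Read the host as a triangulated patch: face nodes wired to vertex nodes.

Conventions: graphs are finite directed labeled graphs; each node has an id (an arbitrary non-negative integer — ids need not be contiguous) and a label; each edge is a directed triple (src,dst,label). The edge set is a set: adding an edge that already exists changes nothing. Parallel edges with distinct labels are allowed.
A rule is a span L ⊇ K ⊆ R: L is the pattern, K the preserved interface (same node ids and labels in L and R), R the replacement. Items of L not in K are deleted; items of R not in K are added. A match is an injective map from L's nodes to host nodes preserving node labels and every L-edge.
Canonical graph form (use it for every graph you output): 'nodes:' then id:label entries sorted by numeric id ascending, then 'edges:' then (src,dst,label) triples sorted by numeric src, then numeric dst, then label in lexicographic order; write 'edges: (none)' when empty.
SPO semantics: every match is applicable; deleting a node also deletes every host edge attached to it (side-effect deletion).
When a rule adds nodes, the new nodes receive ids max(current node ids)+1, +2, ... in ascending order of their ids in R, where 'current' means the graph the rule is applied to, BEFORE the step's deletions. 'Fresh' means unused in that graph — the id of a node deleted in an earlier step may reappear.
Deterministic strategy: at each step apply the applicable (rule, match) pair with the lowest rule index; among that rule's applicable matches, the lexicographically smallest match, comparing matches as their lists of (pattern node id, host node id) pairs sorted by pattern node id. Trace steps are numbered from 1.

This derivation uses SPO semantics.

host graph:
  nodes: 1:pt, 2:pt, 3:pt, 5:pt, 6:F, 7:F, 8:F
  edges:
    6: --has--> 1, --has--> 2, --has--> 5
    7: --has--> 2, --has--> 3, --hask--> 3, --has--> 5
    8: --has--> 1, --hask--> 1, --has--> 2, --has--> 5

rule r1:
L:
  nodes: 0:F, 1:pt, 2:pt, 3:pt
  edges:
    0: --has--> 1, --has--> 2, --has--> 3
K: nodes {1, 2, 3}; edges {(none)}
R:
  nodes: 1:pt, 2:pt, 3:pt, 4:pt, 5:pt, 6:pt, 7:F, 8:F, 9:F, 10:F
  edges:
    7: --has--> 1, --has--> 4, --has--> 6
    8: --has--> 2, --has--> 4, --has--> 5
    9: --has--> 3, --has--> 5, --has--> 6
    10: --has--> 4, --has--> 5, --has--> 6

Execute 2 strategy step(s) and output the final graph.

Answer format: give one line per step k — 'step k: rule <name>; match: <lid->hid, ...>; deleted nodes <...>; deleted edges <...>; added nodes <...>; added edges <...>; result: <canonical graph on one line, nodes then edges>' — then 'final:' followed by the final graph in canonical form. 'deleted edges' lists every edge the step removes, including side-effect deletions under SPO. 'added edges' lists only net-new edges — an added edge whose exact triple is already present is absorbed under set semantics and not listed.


step 1: rule r1; match: 0->6, 1->1, 2->2, 3->5; deleted nodes 6; deleted edges (6,1,has); (6,2,has); (6,5,has); added nodes 9, 10, 11, 12, 13, 14, 15; added edges (12,1,has); (12,9,has); (12,11,has); (13,2,has); (13,9,has); (13,10,has); (14,5,has); (14,10,has); (14,11,has); (15,9,has); (15,10,has); (15,11,has); result: nodes: 1:pt, 2:pt, 3:pt, 5:pt, 7:F, 8:F, 9:pt, 10:pt, 11:pt, 12:F, 13:F, 14:F, 15:F edges: (7,2,has); (7,3,has); (7,3,hask); (7,5,has); (8,1,has); (8,1,hask); (8,2,has); (8,5,has); (12,1,has); (12,9,has); (12,11,has); (13,2,has); (13,9,has); (13,10,has); (14,5,has); (14,10,has); (14,11,has); (15,9,has); (15,10,has); (15,11,has)
step 2: rule r1; match: 0->7, 1->2, 2->3, 3->5; deleted nodes 7; deleted edges (7,2,has); (7,3,has); (7,3,hask); (7,5,has); added nodes 16, 17, 18, 19, 20, 21, 22; added edges (19,2,has); (19,16,has); (19,18,has); (20,3,has); (20,16,has); (20,17,has); (21,5,has); (21,17,has); (21,18,has); (22,16,has); (22,17,has); (22,18,has); result: nodes: 1:pt, 2:pt, 3:pt, 5:pt, 8:F, 9:pt, 10:pt, 11:pt, 12:F, 13:F, 14:F, 15:F, 16:pt, 17:pt, 18:pt, 19:F, 20:F, 21:F, 22:F edges: (8,1,has); (8,1,hask); (8,2,has); (8,5,has); (12,1,has); (12,9,has); (12,11,has); (13,2,has); (13,9,has); (13,10,has); (14,5,has); (14,10,has); (14,11,has); (15,9,has); (15,10,has); (15,11,has); (19,2,has); (19,16,has); (19,18,has); (20,3,has); (20,16,has); (20,17,has); (21,5,has); (21,17,has); (21,18,has); (22,16,has); (22,17,has); (22,18,has)
final:
nodes: 1:pt, 2:pt, 3:pt, 5:pt, 8:F, 9:pt, 10:pt, 11:pt, 12:F, 13:F, 14:F, 15:F, 16:pt, 17:pt, 18:pt, 19:F, 20:F, 21:F, 22:F
edges: (8,1,has); (8,1,hask); (8,2,has); (8,5,has); (12,1,has); (12,9,has); (12,11,has); (13,2,has); (13,9,has); (13,10,has); (14,5,has); (14,10,has); (14,11,has); (15,9,has); (15,10,has); (15,11,has); (19,2,has); (19,16,has); (19,18,has); (20,3,has); (20,16,has); (20,17,has); (21,5,has); (21,17,has); (21,18,has); (22,16,has); (22,17,has); (22,18,has)


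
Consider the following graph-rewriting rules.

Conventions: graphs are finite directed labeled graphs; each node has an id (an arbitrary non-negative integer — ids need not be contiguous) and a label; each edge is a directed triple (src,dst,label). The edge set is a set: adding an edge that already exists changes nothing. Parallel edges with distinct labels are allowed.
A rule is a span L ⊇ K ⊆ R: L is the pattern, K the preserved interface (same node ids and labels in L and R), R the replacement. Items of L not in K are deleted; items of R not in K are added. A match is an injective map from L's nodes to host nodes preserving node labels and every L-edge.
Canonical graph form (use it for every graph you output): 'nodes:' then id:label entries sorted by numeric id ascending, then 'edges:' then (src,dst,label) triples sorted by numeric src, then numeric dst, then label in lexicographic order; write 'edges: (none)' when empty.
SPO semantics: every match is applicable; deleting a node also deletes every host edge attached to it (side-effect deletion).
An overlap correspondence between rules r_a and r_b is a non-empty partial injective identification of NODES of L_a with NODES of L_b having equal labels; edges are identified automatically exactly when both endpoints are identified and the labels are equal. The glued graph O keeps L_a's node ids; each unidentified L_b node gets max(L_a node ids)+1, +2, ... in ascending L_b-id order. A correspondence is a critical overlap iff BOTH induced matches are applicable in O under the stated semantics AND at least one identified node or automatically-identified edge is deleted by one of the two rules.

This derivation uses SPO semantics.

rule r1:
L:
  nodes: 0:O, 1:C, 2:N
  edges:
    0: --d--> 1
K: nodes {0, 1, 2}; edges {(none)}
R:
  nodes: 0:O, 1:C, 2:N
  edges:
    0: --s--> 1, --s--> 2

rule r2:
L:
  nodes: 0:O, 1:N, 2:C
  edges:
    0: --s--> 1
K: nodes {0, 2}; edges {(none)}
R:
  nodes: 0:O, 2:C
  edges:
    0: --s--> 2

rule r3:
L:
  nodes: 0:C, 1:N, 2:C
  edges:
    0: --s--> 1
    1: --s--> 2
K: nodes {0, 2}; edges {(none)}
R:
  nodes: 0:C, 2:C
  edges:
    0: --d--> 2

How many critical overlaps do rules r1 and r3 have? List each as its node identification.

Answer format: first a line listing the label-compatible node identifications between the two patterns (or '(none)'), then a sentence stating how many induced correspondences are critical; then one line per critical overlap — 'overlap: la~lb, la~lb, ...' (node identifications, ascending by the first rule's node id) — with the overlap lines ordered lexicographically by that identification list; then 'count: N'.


label-compatible node identifications between L(r1) and L(r3): 1~0, 1~2, 2~1
3 of the induced correspondences are critical overlaps of r1 and r3.
overlap: 1~0, 2~1
overlap: 1~2, 2~1
overlap: 2~1
count: 3


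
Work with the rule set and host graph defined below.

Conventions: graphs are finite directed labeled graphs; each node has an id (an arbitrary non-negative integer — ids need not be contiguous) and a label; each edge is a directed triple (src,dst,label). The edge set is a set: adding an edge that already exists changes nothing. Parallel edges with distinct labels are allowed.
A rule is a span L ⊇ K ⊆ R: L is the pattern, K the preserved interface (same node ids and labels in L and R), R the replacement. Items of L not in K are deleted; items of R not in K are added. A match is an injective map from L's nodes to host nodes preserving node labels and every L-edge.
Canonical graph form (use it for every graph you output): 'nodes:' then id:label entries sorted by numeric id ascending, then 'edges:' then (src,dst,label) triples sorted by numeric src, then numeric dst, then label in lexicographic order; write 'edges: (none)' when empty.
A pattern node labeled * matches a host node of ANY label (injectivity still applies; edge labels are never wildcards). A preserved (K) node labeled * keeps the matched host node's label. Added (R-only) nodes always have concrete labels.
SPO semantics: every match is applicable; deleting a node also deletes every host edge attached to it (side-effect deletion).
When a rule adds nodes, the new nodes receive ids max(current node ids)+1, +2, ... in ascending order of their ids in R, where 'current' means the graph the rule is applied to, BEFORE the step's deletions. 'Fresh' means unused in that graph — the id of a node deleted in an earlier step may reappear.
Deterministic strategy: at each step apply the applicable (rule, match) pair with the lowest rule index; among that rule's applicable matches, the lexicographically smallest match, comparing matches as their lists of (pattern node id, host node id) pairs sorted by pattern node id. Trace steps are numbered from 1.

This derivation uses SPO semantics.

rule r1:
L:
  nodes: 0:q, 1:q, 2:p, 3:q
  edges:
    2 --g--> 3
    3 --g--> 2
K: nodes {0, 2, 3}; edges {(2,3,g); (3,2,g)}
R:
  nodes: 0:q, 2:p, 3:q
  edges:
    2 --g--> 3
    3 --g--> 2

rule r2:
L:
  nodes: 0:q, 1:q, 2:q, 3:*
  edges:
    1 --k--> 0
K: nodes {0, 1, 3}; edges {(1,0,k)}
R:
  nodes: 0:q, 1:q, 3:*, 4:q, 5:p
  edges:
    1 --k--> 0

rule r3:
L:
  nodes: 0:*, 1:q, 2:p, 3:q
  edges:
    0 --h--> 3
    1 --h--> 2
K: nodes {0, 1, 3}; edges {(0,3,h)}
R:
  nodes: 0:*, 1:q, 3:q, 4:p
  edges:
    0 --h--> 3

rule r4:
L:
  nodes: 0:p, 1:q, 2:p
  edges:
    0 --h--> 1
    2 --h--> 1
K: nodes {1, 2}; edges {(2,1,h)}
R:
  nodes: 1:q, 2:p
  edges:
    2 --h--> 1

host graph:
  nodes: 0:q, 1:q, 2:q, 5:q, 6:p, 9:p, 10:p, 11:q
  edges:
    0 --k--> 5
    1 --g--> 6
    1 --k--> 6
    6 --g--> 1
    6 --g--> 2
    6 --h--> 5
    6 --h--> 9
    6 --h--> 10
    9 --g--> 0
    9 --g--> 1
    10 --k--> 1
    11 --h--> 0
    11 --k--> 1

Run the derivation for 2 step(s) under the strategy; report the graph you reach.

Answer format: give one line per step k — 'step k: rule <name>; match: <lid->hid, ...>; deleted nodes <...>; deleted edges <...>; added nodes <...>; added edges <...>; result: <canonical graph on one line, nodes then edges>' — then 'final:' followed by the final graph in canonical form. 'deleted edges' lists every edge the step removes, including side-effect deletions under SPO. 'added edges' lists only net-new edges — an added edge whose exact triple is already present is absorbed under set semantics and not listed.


step 1: rule r1; match: 0->0, 1->2, 2->6, 3->1; deleted nodes 2; deleted edges (6,2,g); added nodes (none); added edges (none); result: nodes: 0:q, 1:q, 5:q, 6:p, 9:p, 10:p, 11:q edges: (0,5,k); (1,6,g); (1,6,k); (6,1,g); (6,5,h); (6,9,h); (6,10,h); (9,0,g); (9,1,g); (10,1,k); (11,0,h); (11,1,k)
step 2: rule r1; match: 0->0, 1->5, 2->6, 3->1; deleted nodes 5; deleted edges (0,5,k); (6,5,h); added nodes (none); added edges (none); result: nodes: 0:q, 1:q, 6:p, 9:p, 10:p, 11:q edges: (1,6,g); (1,6,k); (6,1,g); (6,9,h); (6,10,h); (9,0,g); (9,1,g); (10,1,k); (11,0,h); (11,1,k)
final:
nodes: 0:q, 1:q, 6:p, 9:p, 10:p, 11:q
edges: (1,6,g); (1,6,k); (6,1,g); (6,9,h); (6,10,h); (9,0,g); (9,1,g); (10,1,k); (11,0,h); (11,1,k)


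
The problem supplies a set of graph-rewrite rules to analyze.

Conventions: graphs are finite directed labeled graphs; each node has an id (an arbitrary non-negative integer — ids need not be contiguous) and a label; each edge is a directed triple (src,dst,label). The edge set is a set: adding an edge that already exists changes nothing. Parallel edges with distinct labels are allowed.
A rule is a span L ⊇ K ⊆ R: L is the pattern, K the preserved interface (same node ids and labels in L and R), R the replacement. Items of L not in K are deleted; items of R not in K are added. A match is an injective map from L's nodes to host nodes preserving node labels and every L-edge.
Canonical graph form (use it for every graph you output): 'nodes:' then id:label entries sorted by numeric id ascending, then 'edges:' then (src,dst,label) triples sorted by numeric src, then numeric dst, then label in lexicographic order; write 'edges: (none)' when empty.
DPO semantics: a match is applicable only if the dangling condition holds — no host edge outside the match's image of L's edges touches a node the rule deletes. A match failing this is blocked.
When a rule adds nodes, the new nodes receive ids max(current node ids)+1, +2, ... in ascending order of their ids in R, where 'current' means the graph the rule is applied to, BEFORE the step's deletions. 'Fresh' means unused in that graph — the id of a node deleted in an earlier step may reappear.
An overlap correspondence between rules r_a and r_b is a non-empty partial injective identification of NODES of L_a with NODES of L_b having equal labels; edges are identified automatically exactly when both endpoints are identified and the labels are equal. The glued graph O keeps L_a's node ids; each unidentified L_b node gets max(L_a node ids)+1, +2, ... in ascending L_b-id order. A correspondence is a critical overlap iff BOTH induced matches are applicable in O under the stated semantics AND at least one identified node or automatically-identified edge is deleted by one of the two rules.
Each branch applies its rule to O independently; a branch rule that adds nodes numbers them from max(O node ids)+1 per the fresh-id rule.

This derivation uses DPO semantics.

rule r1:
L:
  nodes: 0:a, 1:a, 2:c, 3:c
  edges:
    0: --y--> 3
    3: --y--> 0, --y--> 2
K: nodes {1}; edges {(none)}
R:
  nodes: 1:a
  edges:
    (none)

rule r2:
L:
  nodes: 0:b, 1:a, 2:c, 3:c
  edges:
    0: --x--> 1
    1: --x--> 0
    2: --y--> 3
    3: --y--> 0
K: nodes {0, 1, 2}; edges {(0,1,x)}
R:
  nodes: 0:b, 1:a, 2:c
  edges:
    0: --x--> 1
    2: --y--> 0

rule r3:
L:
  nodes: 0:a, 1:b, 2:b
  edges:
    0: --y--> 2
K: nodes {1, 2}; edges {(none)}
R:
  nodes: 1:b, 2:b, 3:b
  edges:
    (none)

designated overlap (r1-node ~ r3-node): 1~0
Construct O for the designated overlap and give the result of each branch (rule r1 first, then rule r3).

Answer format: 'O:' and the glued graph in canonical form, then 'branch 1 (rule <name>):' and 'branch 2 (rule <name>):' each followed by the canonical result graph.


O:
nodes: 0:a, 1:a, 2:c, 3:c, 4:b, 5:b
edges: (0,3,y); (1,5,y); (3,0,y); (3,2,y)
branch 1 (rule r1):
nodes: 1:a, 4:b, 5:b
edges: (1,5,y)
branch 2 (rule r3):
nodes: 0:a, 2:c, 3:c, 4:b, 5:b, 6:b
edges: (0,3,y); (3,0,y); (3,2,y)


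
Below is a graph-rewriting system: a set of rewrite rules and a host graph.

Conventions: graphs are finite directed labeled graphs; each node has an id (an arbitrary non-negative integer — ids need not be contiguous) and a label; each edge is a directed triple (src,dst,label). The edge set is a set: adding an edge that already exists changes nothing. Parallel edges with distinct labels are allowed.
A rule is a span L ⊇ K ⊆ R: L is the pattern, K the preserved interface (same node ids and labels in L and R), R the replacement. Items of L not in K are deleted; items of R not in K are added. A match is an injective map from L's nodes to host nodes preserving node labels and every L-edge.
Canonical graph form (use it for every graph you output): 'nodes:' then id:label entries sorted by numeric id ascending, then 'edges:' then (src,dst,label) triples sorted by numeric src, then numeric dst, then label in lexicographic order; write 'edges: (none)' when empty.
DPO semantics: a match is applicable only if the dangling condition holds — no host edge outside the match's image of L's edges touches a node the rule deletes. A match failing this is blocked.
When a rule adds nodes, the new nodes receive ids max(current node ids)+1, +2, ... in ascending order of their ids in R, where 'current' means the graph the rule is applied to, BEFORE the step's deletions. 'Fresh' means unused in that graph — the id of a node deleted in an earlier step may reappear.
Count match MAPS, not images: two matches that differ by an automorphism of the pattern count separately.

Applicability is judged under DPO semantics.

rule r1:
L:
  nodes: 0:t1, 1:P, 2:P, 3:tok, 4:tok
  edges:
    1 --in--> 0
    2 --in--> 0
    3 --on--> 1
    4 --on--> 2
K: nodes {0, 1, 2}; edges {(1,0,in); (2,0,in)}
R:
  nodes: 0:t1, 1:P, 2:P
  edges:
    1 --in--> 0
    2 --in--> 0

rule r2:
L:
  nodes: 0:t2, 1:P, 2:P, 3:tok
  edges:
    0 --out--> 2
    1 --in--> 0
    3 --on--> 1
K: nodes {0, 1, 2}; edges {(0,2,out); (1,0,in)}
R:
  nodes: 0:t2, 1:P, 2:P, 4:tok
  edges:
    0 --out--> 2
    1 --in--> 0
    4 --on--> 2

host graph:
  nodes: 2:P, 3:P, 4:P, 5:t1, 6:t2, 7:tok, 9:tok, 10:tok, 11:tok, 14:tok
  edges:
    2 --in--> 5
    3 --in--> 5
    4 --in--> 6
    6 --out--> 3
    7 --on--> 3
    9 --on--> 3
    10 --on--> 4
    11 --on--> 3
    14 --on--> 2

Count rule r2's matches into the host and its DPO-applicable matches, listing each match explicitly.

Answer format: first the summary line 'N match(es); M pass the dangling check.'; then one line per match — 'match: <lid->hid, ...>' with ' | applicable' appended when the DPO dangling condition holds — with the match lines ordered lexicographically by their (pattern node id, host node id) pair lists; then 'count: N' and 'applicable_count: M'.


1 match(es); 1 pass the dangling check.
match: 0->6, 1->4, 2->3, 3->10 | applicable
count: 1
applicable_count: 1
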